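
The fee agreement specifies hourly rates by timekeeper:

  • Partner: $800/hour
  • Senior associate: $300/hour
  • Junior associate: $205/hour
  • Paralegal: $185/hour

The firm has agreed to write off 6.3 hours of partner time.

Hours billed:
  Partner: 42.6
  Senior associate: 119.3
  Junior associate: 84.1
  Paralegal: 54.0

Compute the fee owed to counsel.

Partner: 42.6 × $800 = $34,080.00
Senior associate: 119.3 × $300 = $35,790.00
Junior associate: 84.1 × $205 = $17,240.50
Paralegal: 54.0 × $185 = $9,990.00
Subtotal: $97,100.50
Write-off: 6.3 × $800 = $5,040.00
Total: $97,100.50 − $5,040.00 = $92,060.50

$92,060.50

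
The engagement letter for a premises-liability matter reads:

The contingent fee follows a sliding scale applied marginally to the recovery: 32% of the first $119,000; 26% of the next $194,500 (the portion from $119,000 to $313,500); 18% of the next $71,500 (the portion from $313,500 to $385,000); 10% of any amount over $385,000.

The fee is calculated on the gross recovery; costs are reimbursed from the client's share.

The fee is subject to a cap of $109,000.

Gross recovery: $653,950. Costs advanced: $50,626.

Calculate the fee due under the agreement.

Fee base is the gross recovery, $653,950; costs are reimbursed separately.
First $119,000 at 32% = $38,080.00
Next $194,500 at 26% = $50,570.00
Next $71,500 at 18% = $12,870.00
Remaining $268,950 at 10% = $26,895.00
Fee: $38,080.00 + $50,570.00 + $12,870.00 + $26,895.00 = $128,415.00
$128,415.00 exceeds the $109,000 cap, so the fee is capped at $109,000.00.

$109,000.00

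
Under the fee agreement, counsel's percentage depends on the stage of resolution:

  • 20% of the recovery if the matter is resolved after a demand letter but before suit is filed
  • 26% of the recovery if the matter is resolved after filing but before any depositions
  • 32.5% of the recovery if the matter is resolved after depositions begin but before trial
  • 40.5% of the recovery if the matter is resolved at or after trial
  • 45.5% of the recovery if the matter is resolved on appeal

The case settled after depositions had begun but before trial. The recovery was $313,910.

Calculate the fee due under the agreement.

The matter settled after depositions had begun but before trial, so the 32.5% rate applies.
$313,910 × 32.5% = $102,020.75

$102,020.75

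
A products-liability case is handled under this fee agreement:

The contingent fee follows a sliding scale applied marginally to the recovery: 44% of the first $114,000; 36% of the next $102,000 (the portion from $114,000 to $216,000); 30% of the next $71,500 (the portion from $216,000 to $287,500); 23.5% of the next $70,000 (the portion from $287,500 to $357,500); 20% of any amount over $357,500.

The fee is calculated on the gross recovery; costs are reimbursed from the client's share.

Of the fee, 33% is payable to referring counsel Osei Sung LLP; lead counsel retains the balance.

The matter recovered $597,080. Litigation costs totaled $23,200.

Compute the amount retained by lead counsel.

$115,706.32

Fee base is the gross recovery, $597,080; costs are reimbursed separately.
First $114,000 at 44% = $50,160.00
Next $102,000 at 36% = $36,720.00
Next $71,500 at 30% = $21,450.00
Next $70,000 at 23.5% = $16,450.00
Remaining $239,580 at 20% = $47,916.00
Fee: $50,160.00 + $36,720.00 + $21,450.00 + $16,450.00 + $47,916.00 = $172,696.00
Referral share: 33% of $172,696.00 = $56,989.68; lead counsel retains $172,696.00 − $56,989.68 = $115,706.32.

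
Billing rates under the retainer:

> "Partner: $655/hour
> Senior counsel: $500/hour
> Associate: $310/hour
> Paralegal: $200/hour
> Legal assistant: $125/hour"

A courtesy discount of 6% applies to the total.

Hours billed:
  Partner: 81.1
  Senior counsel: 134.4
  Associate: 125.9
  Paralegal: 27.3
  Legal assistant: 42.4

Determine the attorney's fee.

Partner: 81.1 × $655 = $53,120.50
Senior counsel: 134.4 × $500 = $67,200.00
Associate: 125.9 × $310 = $39,029.00
Paralegal: 27.3 × $200 = $5,460.00
Legal assistant: 42.4 × $125 = $5,300.00
Subtotal: $170,109.50
Less 6% discount: −$10,206.57
Total: $170,109.50 − $10,206.57 = $159,902.93

$159,902.93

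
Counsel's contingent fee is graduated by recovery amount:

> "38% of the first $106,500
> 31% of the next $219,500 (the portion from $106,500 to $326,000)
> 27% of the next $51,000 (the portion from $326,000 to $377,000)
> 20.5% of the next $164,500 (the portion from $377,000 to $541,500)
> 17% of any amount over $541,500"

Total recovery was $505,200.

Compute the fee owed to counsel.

$148,566.00

First $106,500 at 38% = $40,470.00
Next $219,500 at 31% = $68,045.00
Next $51,000 at 27% = $13,770.00
Remaining $128,200 at 20.5% = $26,281.00
Fee: $40,470.00 + $68,045.00 + $13,770.00 + $26,281.00 = $148,566.00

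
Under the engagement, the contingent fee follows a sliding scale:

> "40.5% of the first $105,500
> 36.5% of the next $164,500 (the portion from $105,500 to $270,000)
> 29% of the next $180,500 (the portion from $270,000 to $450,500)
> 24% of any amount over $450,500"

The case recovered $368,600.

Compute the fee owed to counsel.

$131,364.00

First $105,500 at 40.5% = $42,727.50
Next $164,500 at 36.5% = $60,042.50
Remaining $98,600 at 29% = $28,594.00
Fee: $42,727.50 + $60,042.50 + $28,594.00 = $131,364.00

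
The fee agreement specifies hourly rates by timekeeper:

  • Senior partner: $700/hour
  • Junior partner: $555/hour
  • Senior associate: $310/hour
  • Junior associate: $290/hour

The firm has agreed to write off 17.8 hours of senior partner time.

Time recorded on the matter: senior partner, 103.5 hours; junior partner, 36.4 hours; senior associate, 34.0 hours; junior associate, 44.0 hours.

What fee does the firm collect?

Senior partner: 103.5 × $700 = $72,450.00
Junior partner: 36.4 × $555 = $20,202.00
Senior associate: 34.0 × $310 = $10,540.00
Junior associate: 44.0 × $290 = $12,760.00
Subtotal: $115,952.00
Write-off: 17.8 × $700 = $12,460.00
Total: $115,952.00 − $12,460.00 = $103,492.00

$103,492.00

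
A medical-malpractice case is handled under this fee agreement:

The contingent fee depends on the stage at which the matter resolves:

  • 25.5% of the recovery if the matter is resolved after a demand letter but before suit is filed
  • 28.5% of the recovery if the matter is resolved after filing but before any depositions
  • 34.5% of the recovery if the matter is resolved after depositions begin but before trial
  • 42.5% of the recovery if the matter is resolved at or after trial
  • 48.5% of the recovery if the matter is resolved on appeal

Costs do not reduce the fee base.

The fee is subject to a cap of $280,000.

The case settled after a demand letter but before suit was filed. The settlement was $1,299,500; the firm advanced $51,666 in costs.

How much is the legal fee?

$280,000.00

Fee base is the gross recovery, $1,299,500; costs are reimbursed separately.
The matter settled after a demand letter but before suit was filed, so the 25.5% rate applies.
$1,299,500 × 25.5% = $331,372.50
$331,372.50 exceeds the $280,000 cap, so the fee is capped at $280,000.00.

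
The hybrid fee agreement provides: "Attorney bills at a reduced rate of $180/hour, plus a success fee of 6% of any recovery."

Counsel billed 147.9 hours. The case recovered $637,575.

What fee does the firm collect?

$64,876.50

Hourly: 147.9 × $180 = $26,622.00
Success fee: 6% of $637,575 = $38,254.50
Total: $26,622.00 + $38,254.50 = $64,876.50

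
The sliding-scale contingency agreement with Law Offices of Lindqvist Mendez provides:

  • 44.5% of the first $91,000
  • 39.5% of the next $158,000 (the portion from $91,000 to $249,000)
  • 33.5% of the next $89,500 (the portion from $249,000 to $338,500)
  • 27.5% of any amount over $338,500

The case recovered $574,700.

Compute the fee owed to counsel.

$197,842.50

First $91,000 at 44.5% = $40,495.00
Next $158,000 at 39.5% = $62,410.00
Next $89,500 at 33.5% = $29,982.50
Remaining $236,200 at 27.5% = $64,955.00
Fee: $40,495.00 + $62,410.00 + $29,982.50 + $64,955.00 = $197,842.50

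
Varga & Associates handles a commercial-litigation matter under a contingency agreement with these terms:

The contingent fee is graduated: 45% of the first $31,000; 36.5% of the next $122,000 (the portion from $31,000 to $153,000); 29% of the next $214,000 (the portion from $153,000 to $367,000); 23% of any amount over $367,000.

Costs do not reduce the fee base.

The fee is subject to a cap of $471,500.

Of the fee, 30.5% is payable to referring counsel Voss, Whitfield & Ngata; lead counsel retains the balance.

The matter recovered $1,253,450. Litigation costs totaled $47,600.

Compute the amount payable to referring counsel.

$98,949.17

Fee base is the gross recovery, $1,253,450; costs are reimbursed separately.
First $31,000 at 45% = $13,950.00
Next $122,000 at 36.5% = $44,530.00
Next $214,000 at 29% = $62,060.00
Remaining $886,450 at 23% = $203,883.50
Fee: $13,950.00 + $44,530.00 + $62,060.00 + $203,883.50 = $324,423.50
$324,423.50 is under the $471,500 cap.
Referral share: 30.5% of $324,423.50 = $98,949.17; lead counsel retains $324,423.50 − $98,949.17 = $225,474.33.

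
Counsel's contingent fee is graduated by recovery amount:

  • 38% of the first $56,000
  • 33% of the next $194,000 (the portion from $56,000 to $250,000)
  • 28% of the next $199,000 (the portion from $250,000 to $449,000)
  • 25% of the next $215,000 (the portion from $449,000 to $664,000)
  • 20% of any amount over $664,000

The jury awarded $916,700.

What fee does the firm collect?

$245,310.00

First $56,000 at 38% = $21,280.00
Next $194,000 at 33% = $64,020.00
Next $199,000 at 28% = $55,720.00
Next $215,000 at 25% = $53,750.00
Remaining $252,700 at 20% = $50,540.00
Fee: $21,280.00 + $64,020.00 + $55,720.00 + $53,750.00 + $50,540.00 = $245,310.00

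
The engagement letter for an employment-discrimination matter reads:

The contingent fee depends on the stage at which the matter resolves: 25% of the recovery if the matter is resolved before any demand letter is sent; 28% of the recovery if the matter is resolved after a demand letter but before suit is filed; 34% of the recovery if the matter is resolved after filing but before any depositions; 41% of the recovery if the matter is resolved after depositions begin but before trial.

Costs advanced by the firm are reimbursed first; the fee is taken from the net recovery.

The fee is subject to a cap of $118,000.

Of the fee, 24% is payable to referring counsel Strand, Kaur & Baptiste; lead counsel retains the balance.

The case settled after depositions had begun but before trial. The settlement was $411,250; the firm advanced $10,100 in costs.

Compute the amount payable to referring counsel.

Fee base (net of costs): $411,250 − $10,100 = $401,150
The matter settled after depositions had begun but before trial, so the 41% rate applies.
$401,150 × 41% = $164,471.50
$164,471.50 exceeds the $118,000 cap, so the fee is capped at $118,000.00.
Referral share: 24% of $118,000.00 = $28,320.00; lead counsel retains $118,000.00 − $28,320.00 = $89,680.00.

$28,320.00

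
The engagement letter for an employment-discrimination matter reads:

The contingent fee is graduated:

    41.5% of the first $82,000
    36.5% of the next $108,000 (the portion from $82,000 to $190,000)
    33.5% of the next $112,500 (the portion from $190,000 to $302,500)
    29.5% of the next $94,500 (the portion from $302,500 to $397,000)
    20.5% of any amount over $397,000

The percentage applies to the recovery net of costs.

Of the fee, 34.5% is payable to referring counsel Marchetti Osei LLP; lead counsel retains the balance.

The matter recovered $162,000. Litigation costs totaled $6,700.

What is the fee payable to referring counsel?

Fee base (net of costs): $162,000 − $6,700 = $155,300
First $82,000 at 41.5% = $34,030.00
Remaining $73,300 at 36.5% = $26,754.50
Fee: $34,030.00 + $26,754.50 = $60,784.50
Referral share: 34.5% of $60,784.50 = $20,970.65; lead counsel retains $60,784.50 − $20,970.65 = $39,813.85.

$20,970.65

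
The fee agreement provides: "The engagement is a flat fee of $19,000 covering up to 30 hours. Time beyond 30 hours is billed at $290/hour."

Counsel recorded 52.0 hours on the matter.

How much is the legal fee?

Flat fee: $19,000.00
Excess hours: 52.0 − 30 = 22.0
Overrun: 22.0 × $290 = $6,380.00
Total: $19,000.00 + $6,380.00 = $25,380.00

$25,380.00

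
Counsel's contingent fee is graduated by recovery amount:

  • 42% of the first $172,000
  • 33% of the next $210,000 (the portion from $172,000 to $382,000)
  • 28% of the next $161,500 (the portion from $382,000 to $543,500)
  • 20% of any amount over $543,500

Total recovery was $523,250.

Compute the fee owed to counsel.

$181,090.00

First $172,000 at 42% = $72,240.00
Next $210,000 at 33% = $69,300.00
Remaining $141,250 at 28% = $39,550.00
Fee: $72,240.00 + $69,300.00 + $39,550.00 = $181,090.00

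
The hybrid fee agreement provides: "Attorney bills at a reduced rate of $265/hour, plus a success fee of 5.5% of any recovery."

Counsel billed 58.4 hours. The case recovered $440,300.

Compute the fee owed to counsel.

Hourly: 58.4 × $265 = $15,476.00
Success fee: 5.5% of $440,300 = $24,216.50
Total: $15,476.00 + $24,216.50 = $39,692.50

$39,692.50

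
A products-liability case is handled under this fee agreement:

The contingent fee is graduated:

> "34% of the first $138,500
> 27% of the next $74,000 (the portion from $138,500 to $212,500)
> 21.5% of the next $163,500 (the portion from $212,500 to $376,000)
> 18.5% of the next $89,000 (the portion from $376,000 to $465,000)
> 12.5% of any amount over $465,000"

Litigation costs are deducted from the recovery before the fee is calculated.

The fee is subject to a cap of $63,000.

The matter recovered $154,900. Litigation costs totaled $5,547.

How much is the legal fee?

$50,020.31

Fee base (net of costs): $154,900 − $5,547 = $149,353
First $138,500 at 34% = $47,090.00
Remaining $10,853 at 27% = $2,930.31
Fee: $47,090.00 + $2,930.31 = $50,020.31
$50,020.31 is under the $63,000 cap.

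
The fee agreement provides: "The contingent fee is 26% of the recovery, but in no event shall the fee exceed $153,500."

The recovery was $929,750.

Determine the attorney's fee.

$153,500.00

26% of $929,750 = $241,735.00
That exceeds the $153,500 cap, so the fee is capped at $153,500.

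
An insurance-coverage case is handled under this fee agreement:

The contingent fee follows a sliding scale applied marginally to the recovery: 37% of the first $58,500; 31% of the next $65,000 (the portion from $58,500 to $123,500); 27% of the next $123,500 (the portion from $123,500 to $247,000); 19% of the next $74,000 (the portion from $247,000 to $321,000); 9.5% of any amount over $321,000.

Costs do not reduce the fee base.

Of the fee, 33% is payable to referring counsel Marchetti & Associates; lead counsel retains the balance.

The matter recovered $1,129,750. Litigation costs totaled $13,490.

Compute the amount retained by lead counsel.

Fee base is the gross recovery, $1,129,750; costs are reimbursed separately.
First $58,500 at 37% = $21,645.00
Next $65,000 at 31% = $20,150.00
Next $123,500 at 27% = $33,345.00
Next $74,000 at 19% = $14,060.00
Remaining $808,750 at 9.5% = $76,831.25
Fee: $21,645.00 + $20,150.00 + $33,345.00 + $14,060.00 + $76,831.25 = $166,031.25
Referral share: 33% of $166,031.25 = $54,790.31; lead counsel retains $166,031.25 − $54,790.31 = $111,240.94.

$111,240.94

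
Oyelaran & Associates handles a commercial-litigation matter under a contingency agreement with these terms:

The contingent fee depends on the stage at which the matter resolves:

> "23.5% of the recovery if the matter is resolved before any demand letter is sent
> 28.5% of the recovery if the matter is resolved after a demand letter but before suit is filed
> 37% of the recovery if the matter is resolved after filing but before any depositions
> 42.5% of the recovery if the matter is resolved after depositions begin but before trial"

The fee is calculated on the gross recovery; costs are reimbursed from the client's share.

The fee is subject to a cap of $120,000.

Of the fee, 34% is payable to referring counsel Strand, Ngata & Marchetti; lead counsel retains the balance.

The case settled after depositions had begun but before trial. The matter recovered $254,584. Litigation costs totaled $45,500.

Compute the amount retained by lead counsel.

$71,410.81

Fee base is the gross recovery, $254,584; costs are reimbursed separately.
The matter settled after depositions had begun but before trial, so the 42.5% rate applies.
$254,584 × 42.5% = $108,198.20
$108,198.20 is under the $120,000 cap.
Referral share: 34% of $108,198.20 = $36,787.39; lead counsel retains $108,198.20 − $36,787.39 = $71,410.81.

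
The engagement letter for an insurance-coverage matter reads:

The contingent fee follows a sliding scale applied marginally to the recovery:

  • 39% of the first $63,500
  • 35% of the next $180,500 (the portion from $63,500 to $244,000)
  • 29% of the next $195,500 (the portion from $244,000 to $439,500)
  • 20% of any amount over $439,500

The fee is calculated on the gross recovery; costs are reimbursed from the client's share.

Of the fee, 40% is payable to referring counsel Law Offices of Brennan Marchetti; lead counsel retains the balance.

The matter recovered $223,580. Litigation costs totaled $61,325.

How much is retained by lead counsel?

Fee base is the gross recovery, $223,580; costs are reimbursed separately.
First $63,500 at 39% = $24,765.00
Remaining $160,080 at 35% = $56,028.00
Fee: $24,765.00 + $56,028.00 = $80,793.00
Referral share: 40% of $80,793.00 = $32,317.20; lead counsel retains $80,793.00 − $32,317.20 = $48,475.80.

$48,475.80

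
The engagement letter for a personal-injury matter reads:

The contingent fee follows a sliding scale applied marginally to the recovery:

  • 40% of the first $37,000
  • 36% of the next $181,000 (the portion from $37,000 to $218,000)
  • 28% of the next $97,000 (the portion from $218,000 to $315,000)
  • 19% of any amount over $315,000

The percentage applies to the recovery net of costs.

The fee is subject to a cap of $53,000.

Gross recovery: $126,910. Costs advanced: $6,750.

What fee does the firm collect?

Fee base (net of costs): $126,910 − $6,750 = $120,160
First $37,000 at 40% = $14,800.00
Remaining $83,160 at 36% = $29,937.60
Fee: $14,800.00 + $29,937.60 = $44,737.60
$44,737.60 is under the $53,000 cap.

$44,737.60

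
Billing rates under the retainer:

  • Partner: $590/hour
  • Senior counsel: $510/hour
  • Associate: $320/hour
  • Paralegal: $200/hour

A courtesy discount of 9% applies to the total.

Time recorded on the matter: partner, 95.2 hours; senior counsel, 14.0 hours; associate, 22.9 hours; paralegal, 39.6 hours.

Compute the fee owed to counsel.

Partner: 95.2 × $590 = $56,168.00
Senior counsel: 14.0 × $510 = $7,140.00
Associate: 22.9 × $320 = $7,328.00
Paralegal: 39.6 × $200 = $7,920.00
Subtotal: $78,556.00
Less 9% discount: −$7,070.04
Total: $78,556.00 − $7,070.04 = $71,485.96

$71,485.96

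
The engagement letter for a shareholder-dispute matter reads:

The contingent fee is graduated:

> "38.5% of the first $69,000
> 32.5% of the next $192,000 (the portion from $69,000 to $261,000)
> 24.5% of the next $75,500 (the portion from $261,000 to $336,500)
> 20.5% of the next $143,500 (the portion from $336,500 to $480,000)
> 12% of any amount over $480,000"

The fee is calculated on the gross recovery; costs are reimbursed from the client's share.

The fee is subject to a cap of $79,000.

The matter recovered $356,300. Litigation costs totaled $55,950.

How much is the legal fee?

Fee base is the gross recovery, $356,300; costs are reimbursed separately.
First $69,000 at 38.5% = $26,565.00
Next $192,000 at 32.5% = $62,400.00
Next $75,500 at 24.5% = $18,497.50
Remaining $19,800 at 20.5% = $4,059.00
Fee: $26,565.00 + $62,400.00 + $18,497.50 + $4,059.00 = $111,521.50
$111,521.50 exceeds the $79,000 cap, so the fee is capped at $79,000.00.

$79,000.00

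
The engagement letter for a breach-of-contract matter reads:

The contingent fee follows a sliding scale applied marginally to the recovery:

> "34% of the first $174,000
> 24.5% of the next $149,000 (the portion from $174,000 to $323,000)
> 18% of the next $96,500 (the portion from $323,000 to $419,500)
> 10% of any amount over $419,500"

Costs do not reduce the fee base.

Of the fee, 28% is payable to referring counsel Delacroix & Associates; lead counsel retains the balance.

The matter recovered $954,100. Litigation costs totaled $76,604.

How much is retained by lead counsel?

Fee base is the gross recovery, $954,100; costs are reimbursed separately.
First $174,000 at 34% = $59,160.00
Next $149,000 at 24.5% = $36,505.00
Next $96,500 at 18% = $17,370.00
Remaining $534,600 at 10% = $53,460.00
Fee: $59,160.00 + $36,505.00 + $17,370.00 + $53,460.00 = $166,495.00
Referral share: 28% of $166,495.00 = $46,618.60; lead counsel retains $166,495.00 − $46,618.60 = $119,876.40.

$119,876.40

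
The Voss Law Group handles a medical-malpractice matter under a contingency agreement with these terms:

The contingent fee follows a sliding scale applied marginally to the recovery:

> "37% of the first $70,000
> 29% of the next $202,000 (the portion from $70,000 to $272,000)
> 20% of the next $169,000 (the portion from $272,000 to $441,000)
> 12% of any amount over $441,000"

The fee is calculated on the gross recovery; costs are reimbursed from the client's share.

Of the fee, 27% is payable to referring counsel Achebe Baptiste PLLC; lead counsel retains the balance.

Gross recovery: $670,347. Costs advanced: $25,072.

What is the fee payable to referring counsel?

Fee base is the gross recovery, $670,347; costs are reimbursed separately.
First $70,000 at 37% = $25,900.00
Next $202,000 at 29% = $58,580.00
Next $169,000 at 20% = $33,800.00
Remaining $229,347 at 12% = $27,521.64
Fee: $25,900.00 + $58,580.00 + $33,800.00 + $27,521.64 = $145,801.64
Referral share: 27% of $145,801.64 = $39,366.44; lead counsel retains $145,801.64 − $39,366.44 = $106,435.20.

$39,366.44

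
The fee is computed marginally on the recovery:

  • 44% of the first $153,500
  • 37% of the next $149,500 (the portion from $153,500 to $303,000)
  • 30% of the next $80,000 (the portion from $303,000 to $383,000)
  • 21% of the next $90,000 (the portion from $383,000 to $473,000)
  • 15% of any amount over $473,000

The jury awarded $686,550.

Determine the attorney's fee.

First $153,500 at 44% = $67,540.00
Next $149,500 at 37% = $55,315.00
Next $80,000 at 30% = $24,000.00
Next $90,000 at 21% = $18,900.00
Remaining $213,550 at 15% = $32,032.50
Fee: $67,540.00 + $55,315.00 + $24,000.00 + $18,900.00 + $32,032.50 = $197,787.50

$197,787.50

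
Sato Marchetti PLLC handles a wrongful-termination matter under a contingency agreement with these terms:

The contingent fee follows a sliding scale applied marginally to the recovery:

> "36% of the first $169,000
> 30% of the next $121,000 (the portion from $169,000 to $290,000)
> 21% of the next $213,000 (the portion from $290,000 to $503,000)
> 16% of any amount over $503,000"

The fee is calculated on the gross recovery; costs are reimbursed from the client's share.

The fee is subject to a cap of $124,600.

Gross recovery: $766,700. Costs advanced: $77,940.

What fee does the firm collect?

Fee base is the gross recovery, $766,700; costs are reimbursed separately.
First $169,000 at 36% = $60,840.00
Next $121,000 at 30% = $36,300.00
Next $213,000 at 21% = $44,730.00
Remaining $263,700 at 16% = $42,192.00
Fee: $60,840.00 + $36,300.00 + $44,730.00 + $42,192.00 = $184,062.00
$184,062.00 exceeds the $124,600 cap, so the fee is capped at $124,600.00.

$124,600.00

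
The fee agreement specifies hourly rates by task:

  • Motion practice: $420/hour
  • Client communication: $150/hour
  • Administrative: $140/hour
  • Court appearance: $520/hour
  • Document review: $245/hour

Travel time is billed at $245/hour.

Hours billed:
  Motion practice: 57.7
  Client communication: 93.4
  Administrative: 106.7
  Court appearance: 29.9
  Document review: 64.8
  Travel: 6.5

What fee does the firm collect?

$86,198.50

Motion practice: 57.7 × $420 = $24,234.00
Client communication: 93.4 × $150 = $14,010.00
Administrative: 106.7 × $140 = $14,938.00
Court appearance: 29.9 × $520 = $15,548.00
Document review: 64.8 × $245 = $15,876.00
Subtotal: $24,234.00 + $14,010.00 + $14,938.00 + $15,548.00 + $15,876.00 = $84,606.00
Travel: 6.5 × $245 = $1,592.50
Total: $84,606.00 + $1,592.50 = $86,198.50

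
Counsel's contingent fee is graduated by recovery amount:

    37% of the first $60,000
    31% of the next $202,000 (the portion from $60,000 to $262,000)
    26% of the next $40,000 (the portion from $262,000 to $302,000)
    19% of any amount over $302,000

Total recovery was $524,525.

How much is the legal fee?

$137,499.75

First $60,000 at 37% = $22,200.00
Next $202,000 at 31% = $62,620.00
Next $40,000 at 26% = $10,400.00
Remaining $222,525 at 19% = $42,279.75
Fee: $22,200.00 + $62,620.00 + $10,400.00 + $42,279.75 = $137,499.75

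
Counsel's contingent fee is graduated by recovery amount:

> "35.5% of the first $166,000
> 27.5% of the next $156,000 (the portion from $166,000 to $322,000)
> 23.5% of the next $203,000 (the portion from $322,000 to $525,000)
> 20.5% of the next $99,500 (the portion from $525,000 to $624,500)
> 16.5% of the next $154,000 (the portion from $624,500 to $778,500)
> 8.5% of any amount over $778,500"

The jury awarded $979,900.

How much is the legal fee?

First $166,000 at 35.5% = $58,930.00
Next $156,000 at 27.5% = $42,900.00
Next $203,000 at 23.5% = $47,705.00
Next $99,500 at 20.5% = $20,397.50
Next $154,000 at 16.5% = $25,410.00
Remaining $201,400 at 8.5% = $17,119.00
Fee: $58,930.00 + $42,900.00 + $47,705.00 + $20,397.50 + $25,410.00 + $17,119.00 = $212,461.50

$212,461.50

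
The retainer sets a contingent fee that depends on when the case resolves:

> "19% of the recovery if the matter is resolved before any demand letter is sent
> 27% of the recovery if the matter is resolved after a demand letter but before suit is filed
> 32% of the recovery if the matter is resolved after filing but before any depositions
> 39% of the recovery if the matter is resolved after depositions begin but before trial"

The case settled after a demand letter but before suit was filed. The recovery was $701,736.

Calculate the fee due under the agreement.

$189,468.72

The matter settled after a demand letter but before suit was filed, so the 27% rate applies.
$701,736 × 27% = $189,468.72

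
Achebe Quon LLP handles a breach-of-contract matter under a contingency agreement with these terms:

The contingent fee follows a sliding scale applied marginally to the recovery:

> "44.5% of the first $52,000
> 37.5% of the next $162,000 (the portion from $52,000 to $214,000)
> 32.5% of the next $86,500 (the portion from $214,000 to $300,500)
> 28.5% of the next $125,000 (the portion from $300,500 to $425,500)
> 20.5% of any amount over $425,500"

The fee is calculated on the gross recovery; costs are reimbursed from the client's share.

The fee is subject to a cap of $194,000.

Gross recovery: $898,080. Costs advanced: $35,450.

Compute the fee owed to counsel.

$194,000.00

Fee base is the gross recovery, $898,080; costs are reimbursed separately.
First $52,000 at 44.5% = $23,140.00
Next $162,000 at 37.5% = $60,750.00
Next $86,500 at 32.5% = $28,112.50
Next $125,000 at 28.5% = $35,625.00
Remaining $472,580 at 20.5% = $96,878.90
Fee: $23,140.00 + $60,750.00 + $28,112.50 + $35,625.00 + $96,878.90 = $244,506.40
$244,506.40 exceeds the $194,000 cap, so the fee is capped at $194,000.00.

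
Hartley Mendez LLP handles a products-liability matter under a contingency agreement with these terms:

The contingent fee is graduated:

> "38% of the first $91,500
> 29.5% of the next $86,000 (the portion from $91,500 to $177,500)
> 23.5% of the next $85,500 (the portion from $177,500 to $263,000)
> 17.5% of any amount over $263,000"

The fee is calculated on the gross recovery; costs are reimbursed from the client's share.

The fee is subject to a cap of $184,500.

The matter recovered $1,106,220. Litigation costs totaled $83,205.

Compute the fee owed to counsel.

Fee base is the gross recovery, $1,106,220; costs are reimbursed separately.
First $91,500 at 38% = $34,770.00
Next $86,000 at 29.5% = $25,370.00
Next $85,500 at 23.5% = $20,092.50
Remaining $843,220 at 17.5% = $147,563.50
Fee: $34,770.00 + $25,370.00 + $20,092.50 + $147,563.50 = $227,796.00
$227,796.00 exceeds the $184,500 cap, so the fee is capped at $184,500.00.

$184,500.00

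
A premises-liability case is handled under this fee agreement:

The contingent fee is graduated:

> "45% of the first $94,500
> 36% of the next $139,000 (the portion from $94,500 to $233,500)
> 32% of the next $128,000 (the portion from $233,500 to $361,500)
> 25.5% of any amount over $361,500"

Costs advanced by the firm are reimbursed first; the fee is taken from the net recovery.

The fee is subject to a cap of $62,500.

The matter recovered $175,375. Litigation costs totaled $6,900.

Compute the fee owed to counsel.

$62,500.00

Fee base (net of costs): $175,375 − $6,900 = $168,475
First $94,500 at 45% = $42,525.00
Remaining $73,975 at 36% = $26,631.00
Fee: $42,525.00 + $26,631.00 = $69,156.00
$69,156.00 exceeds the $62,500 cap, so the fee is capped at $62,500.00.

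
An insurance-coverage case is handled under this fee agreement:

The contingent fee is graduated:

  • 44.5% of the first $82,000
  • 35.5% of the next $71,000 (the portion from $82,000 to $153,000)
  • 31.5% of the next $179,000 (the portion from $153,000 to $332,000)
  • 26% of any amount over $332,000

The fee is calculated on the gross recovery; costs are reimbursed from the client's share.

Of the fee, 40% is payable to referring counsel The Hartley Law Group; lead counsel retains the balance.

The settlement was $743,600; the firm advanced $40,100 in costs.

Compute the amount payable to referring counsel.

Fee base is the gross recovery, $743,600; costs are reimbursed separately.
First $82,000 at 44.5% = $36,490.00
Next $71,000 at 35.5% = $25,205.00
Next $179,000 at 31.5% = $56,385.00
Remaining $411,600 at 26% = $107,016.00
Fee: $36,490.00 + $25,205.00 + $56,385.00 + $107,016.00 = $225,096.00
Referral share: 40% of $225,096.00 = $90,038.40; lead counsel retains $225,096.00 − $90,038.40 = $135,057.60.

$90,038.40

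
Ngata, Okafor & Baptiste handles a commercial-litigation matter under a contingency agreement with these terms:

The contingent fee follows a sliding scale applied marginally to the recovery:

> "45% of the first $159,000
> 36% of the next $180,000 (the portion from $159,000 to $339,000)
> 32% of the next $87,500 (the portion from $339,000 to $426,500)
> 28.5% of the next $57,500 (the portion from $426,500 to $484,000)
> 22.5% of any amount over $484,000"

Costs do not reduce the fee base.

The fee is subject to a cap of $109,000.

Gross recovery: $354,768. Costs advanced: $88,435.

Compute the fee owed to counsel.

Fee base is the gross recovery, $354,768; costs are reimbursed separately.
First $159,000 at 45% = $71,550.00
Next $180,000 at 36% = $64,800.00
Remaining $15,768 at 32% = $5,045.76
Fee: $71,550.00 + $64,800.00 + $5,045.76 = $141,395.76
$141,395.76 exceeds the $109,000 cap, so the fee is capped at $109,000.00.

$109,000.00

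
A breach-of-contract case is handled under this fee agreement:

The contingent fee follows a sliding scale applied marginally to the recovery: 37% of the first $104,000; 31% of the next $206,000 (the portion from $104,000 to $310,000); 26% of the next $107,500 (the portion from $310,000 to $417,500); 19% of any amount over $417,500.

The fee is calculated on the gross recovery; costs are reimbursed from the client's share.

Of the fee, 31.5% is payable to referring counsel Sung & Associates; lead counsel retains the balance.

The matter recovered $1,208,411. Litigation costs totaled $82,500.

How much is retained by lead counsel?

$192,185.72

Fee base is the gross recovery, $1,208,411; costs are reimbursed separately.
First $104,000 at 37% = $38,480.00
Next $206,000 at 31% = $63,860.00
Next $107,500 at 26% = $27,950.00
Remaining $790,911 at 19% = $150,273.09
Fee: $38,480.00 + $63,860.00 + $27,950.00 + $150,273.09 = $280,563.09
Referral share: 31.5% of $280,563.09 = $88,377.37; lead counsel retains $280,563.09 − $88,377.37 = $192,185.72.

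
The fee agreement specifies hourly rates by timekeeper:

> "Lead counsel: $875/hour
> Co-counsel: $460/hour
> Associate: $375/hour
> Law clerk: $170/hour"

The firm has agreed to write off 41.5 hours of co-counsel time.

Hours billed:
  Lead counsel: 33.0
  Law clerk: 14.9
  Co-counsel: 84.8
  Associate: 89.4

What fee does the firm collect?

$84,851.00

Lead counsel: 33.0 × $875 = $28,875.00
Co-counsel: 84.8 × $460 = $39,008.00
Associate: 89.4 × $375 = $33,525.00
Law clerk: 14.9 × $170 = $2,533.00
Subtotal: $103,941.00
Write-off: 41.5 × $460 = $19,090.00
Total: $103,941.00 − $19,090.00 = $84,851.00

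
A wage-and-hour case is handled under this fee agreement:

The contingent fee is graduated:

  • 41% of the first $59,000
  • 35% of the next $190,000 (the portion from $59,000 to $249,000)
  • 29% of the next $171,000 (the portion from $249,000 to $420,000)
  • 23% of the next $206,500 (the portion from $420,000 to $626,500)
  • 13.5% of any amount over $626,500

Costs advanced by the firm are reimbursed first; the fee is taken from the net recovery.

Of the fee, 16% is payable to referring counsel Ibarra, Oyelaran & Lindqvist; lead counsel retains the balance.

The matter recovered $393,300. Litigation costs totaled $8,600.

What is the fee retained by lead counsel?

$109,236.12

Fee base (net of costs): $393,300 − $8,600 = $384,700
First $59,000 at 41% = $24,190.00
Next $190,000 at 35% = $66,500.00
Remaining $135,700 at 29% = $39,353.00
Fee: $24,190.00 + $66,500.00 + $39,353.00 = $130,043.00
Referral share: 16% of $130,043.00 = $20,806.88; lead counsel retains $130,043.00 − $20,806.88 = $109,236.12.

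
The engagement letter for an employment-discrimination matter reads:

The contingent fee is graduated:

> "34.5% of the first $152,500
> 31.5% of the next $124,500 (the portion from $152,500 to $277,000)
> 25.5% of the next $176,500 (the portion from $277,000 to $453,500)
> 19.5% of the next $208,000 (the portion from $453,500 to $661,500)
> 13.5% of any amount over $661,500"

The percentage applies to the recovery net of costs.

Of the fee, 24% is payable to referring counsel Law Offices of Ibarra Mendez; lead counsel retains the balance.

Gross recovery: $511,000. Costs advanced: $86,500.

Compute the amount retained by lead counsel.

Fee base (net of costs): $511,000 − $86,500 = $424,500
First $152,500 at 34.5% = $52,612.50
Next $124,500 at 31.5% = $39,217.50
Remaining $147,500 at 25.5% = $37,612.50
Fee: $52,612.50 + $39,217.50 + $37,612.50 = $129,442.50
Referral share: 24% of $129,442.50 = $31,066.20; lead counsel retains $129,442.50 − $31,066.20 = $98,376.30.

$98,376.30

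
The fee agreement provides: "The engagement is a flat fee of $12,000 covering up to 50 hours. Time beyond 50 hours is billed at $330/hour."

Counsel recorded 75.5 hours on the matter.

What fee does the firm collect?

$20,415.00

Flat fee: $12,000.00
Excess hours: 75.5 − 50 = 25.5
Overrun: 25.5 × $330 = $8,415.00
Total: $12,000.00 + $8,415.00 = $20,415.00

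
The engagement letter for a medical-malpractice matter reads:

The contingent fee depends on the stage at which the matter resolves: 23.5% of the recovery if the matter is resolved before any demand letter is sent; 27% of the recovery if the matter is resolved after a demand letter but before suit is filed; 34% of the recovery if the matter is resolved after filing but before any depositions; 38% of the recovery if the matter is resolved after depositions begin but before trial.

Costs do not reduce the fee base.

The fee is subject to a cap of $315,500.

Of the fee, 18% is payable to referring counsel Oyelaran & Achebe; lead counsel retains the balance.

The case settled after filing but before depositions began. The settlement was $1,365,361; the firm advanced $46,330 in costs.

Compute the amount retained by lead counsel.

Fee base is the gross recovery, $1,365,361; costs are reimbursed separately.
The matter settled after filing but before depositions began, so the 34% rate applies.
$1,365,361 × 34% = $464,222.74
$464,222.74 exceeds the $315,500 cap, so the fee is capped at $315,500.00.
Referral share: 18% of $315,500.00 = $56,790.00; lead counsel retains $315,500.00 − $56,790.00 = $258,710.00.

$258,710.00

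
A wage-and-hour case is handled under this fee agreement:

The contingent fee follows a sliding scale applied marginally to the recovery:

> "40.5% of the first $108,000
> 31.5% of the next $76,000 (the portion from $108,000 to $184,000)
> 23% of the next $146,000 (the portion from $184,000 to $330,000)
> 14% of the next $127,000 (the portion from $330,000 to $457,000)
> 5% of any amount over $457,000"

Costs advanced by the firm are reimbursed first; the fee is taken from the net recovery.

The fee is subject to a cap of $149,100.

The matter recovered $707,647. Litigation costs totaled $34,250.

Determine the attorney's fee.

$129,859.85

Fee base (net of costs): $707,647 − $34,250 = $673,397
First $108,000 at 40.5% = $43,740.00
Next $76,000 at 31.5% = $23,940.00
Next $146,000 at 23% = $33,580.00
Next $127,000 at 14% = $17,780.00
Remaining $216,397 at 5% = $10,819.85
Fee: $43,740.00 + $23,940.00 + $33,580.00 + $17,780.00 + $10,819.85 = $129,859.85
$129,859.85 is under the $149,100 cap.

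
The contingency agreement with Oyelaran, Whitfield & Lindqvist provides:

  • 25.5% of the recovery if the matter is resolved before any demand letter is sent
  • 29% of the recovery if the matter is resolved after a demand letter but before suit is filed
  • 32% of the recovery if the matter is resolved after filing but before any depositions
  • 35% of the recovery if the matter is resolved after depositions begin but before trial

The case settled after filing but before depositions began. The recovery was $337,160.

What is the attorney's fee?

The matter settled after filing but before depositions began, so the 32% rate applies.
$337,160 × 32% = $107,891.20

$107,891.20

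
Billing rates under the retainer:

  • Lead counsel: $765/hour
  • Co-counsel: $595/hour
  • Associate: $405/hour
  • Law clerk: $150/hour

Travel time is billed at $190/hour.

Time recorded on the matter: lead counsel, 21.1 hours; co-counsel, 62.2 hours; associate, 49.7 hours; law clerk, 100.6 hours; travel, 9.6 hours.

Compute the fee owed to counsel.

$90,193.00

Lead counsel: 21.1 × $765 = $16,141.50
Co-counsel: 62.2 × $595 = $37,009.00
Associate: 49.7 × $405 = $20,128.50
Law clerk: 100.6 × $150 = $15,090.00
Subtotal: $16,141.50 + $37,009.00 + $20,128.50 + $15,090.00 = $88,369.00
Travel: 9.6 × $190 = $1,824.00
Total: $88,369.00 + $1,824.00 = $90,193.00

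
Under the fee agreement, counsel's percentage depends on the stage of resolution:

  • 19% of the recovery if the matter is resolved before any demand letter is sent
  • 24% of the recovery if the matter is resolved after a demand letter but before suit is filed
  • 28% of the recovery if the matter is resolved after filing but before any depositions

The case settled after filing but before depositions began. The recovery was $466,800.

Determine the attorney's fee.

The matter settled after filing but before depositions began, so the 28% rate applies.
$466,800 × 28% = $130,704.00

$130,704.00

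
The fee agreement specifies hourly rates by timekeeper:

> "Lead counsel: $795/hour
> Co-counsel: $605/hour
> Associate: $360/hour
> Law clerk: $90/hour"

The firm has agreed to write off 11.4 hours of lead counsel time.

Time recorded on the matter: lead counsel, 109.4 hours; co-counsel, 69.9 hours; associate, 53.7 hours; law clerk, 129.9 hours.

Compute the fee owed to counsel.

$151,222.50

Lead counsel: 109.4 × $795 = $86,973.00
Co-counsel: 69.9 × $605 = $42,289.50
Associate: 53.7 × $360 = $19,332.00
Law clerk: 129.9 × $90 = $11,691.00
Subtotal: $160,285.50
Write-off: 11.4 × $795 = $9,063.00
Total: $160,285.50 − $9,063.00 = $151,222.50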